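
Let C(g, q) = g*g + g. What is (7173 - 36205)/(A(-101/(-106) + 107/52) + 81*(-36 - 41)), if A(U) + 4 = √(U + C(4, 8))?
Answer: 499356090272/107346359819 + 58064*√43694313/107346359819 ≈ 4.6554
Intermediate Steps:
C(g, q) = g + g² (C(g, q) = g² + g = g + g²)
A(U) = -4 + √(20 + U) (A(U) = -4 + √(U + 4*(1 + 4)) = -4 + √(U + 4*5) = -4 + √(U + 20) = -4 + √(20 + U))
(7173 - 36205)/(A(-101/(-106) + 107/52) + 81*(-36 - 41)) = (7173 - 36205)/((-4 + √(20 + (-101/(-106) + 107/52))) + 81*(-36 - 41)) = -29032/((-4 + √(20 + (-101*(-1/106) + 107*(1/52)))) + 81*(-77)) = -29032/((-4 + √(20 + (101/106 + 107/52))) - 6237) = -29032/((-4 + √(20 + 8297/2756)) - 6237) = -29032/((-4 + √(63417/2756)) - 6237) = -29032/((-4 + √43694313/1378) - 6237) = -29032/(-6241 + √43694313/1378)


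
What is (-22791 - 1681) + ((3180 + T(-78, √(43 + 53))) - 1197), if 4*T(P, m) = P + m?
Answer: -45017/2 + √6 ≈ -22506.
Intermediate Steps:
T(P, m) = P/4 + m/4 (T(P, m) = (P + m)/4 = P/4 + m/4)
(-22791 - 1681) + ((3180 + T(-78, √(43 + 53))) - 1197) = (-22791 - 1681) + ((3180 + ((¼)*(-78) + √(43 + 53)/4)) - 1197) = -24472 + ((3180 + (-39/2 + √96/4)) - 1197) = -24472 + ((3180 + (-39/2 + (4*√6)/4)) - 1197) = -24472 + ((3180 + (-39/2 + √6)) - 1197) = -24472 + ((6321/2 + √6) - 1197) = -24472 + (3927/2 + √6) = -45017/2 + √6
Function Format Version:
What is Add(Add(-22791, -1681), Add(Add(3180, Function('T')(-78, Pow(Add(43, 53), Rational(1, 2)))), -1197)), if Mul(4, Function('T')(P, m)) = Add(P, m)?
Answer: Add(Rational(-45017, 2), Pow(6, Rational(1, 2))) ≈ -22506.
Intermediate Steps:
Function('T')(P, m) = Add(Mul(Rational(1, 4), P), Mul(Rational(1, 4), m)) (Function('T')(P, m) = Mul(Rational(1, 4), Add(P, m)) = Add(Mul(Rational(1, 4), P), Mul(Rational(1, 4), m)))
Add(Add(-22791, -1681), Add(Add(3180, Function('T')(-78, Pow(Add(43, 53), Rational(1, 2)))), -1197)) = Add(Add(-22791, -1681), Add(Add(3180, Add(Mul(Rational(1, 4), -78), Mul(Rational(1, 4), Pow(Add(43, 53), Rational(1, 2))))), -1197)) = Add(-24472, Add(Add(3180, Add(Rational(-39, 2), Mul(Rational(1, 4), Pow(96, Rational(1, 2))))), -1197)) = Add(-24472, Add(Add(3180, Add(Rational(-39, 2), Mul(Rational(1, 4), Mul(4, Pow(6, Rational(1, 2)))))), -1197)) = Add(-24472, Add(Add(3180, Add(Rational(-39, 2), Pow(6, Rational(1, 2)))), -1197)) = Add(-24472, Add(Add(Rational(6321, 2), Pow(6, Rational(1, 2))), -1197)) = Add(-24472, Add(Rational(3927, 2), Pow(6, Rational(1, 2)))) = Add(Rational(-45017, 2), Pow(6, Rational(1, 2)))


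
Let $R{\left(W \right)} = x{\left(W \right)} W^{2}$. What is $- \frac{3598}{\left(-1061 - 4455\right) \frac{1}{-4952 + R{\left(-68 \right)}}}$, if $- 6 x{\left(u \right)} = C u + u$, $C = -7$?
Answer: $- \frac{41040844}{197} \approx -2.0833 \cdot 10^{5}$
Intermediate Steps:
$x{\left(u \right)} = u$ ($x{\left(u \right)} = - \frac{- 7 u + u}{6} = - \frac{\left(-6\right) u}{6} = u$)
$R{\left(W \right)} = W^{3}$ ($R{\left(W \right)} = W W^{2} = W^{3}$)
$- \frac{3598}{\left(-1061 - 4455\right) \frac{1}{-4952 + R{\left(-68 \right)}}} = - \frac{3598}{\left(-1061 - 4455\right) \frac{1}{-4952 + \left(-68\right)^{3}}} = - \frac{3598}{\left(-5516\right) \frac{1}{-4952 - 314432}} = - \frac{3598}{\left(-5516\right) \frac{1}{-319384}} = - \frac{3598}{\left(-5516\right) \left(- \frac{1}{319384}\right)} = - \frac{3598}{\frac{1379}{79846}} = \left(-3598\right) \frac{79846}{1379} = - \frac{41040844}{197}$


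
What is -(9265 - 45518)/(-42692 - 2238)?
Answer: -36253/44930 ≈ -0.80688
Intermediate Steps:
-(9265 - 45518)/(-42692 - 2238) = -(-36253)/(-44930) = -(-36253)*(-1)/44930 = -1*36253/44930 = -36253/44930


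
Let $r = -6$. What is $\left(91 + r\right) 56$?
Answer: $4760$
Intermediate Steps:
$\left(91 + r\right) 56 = \left(91 - 6\right) 56 = 85 \cdot 56 = 4760$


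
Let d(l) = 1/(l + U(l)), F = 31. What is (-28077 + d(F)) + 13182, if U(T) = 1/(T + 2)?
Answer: -15252447/1024 ≈ -14895.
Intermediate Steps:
U(T) = 1/(2 + T)
d(l) = 1/(l + 1/(2 + l))
(-28077 + d(F)) + 13182 = (-28077 + (2 + 31)/(1 + 31*(2 + 31))) + 13182 = (-28077 + 33/(1 + 31*33)) + 13182 = (-28077 + 33/(1 + 1023)) + 13182 = (-28077 + 33/1024) + 13182 = -28750815/1024 + 13182 = -15252447/1024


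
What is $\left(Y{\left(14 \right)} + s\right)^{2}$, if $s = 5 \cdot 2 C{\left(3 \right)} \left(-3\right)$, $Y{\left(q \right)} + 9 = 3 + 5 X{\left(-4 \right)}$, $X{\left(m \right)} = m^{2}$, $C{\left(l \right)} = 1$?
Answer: $1936$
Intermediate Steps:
$Y{\left(q \right)} = 74$ ($Y{\left(q \right)} = -9 + \left(3 + 5 \left(-4\right)^{2}\right) = -9 + \left(3 + 5 \cdot 16\right) = -9 + \left(3 + 80\right) = -9 + 83 = 74$)
$s = -30$ ($s = 5 \cdot 2 \cdot 1 \left(-3\right) = 5 \cdot 2 \left(-3\right) = 10 \left(-3\right) = -30$)
$\left(Y{\left(14 \right)} + s\right)^{2} = \left(74 - 30\right)^{2} = 44^{2} = 1936$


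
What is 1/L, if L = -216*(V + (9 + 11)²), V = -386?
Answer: -1/3024 ≈ -0.00033069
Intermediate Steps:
L = -3024 (L = -216*(-386 + (9 + 11)²) = -216*(-386 + 20²) = -216*(-386 + 400) = -216*14 = -3024)
1/L = 1/(-3024) = -1/3024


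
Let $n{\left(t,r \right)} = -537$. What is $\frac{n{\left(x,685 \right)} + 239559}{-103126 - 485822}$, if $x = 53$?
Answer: $- \frac{39837}{98158} \approx -0.40585$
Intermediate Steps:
$\frac{n{\left(x,685 \right)} + 239559}{-103126 - 485822} = \frac{-537 + 239559}{-103126 - 485822} = \frac{239022}{-588948} = 239022 \left(- \frac{1}{588948}\right) = - \frac{39837}{98158}$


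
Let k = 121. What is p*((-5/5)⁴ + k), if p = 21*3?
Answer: 7686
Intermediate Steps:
p = 63
p*((-5/5)⁴ + k) = 63*((-5/5)⁴ + 121) = 63*((-5*⅕)⁴ + 121) = 63*((-1)⁴ + 121) = 63*(1 + 121) = 63*122 = 7686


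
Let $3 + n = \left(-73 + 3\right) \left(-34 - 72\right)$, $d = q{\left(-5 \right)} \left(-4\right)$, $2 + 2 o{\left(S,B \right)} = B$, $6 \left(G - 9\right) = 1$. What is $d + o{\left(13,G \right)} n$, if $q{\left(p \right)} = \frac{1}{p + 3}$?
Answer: $\frac{318955}{12} \approx 26580.0$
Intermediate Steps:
$G = \frac{55}{6}$ ($G = 9 + \frac{1}{6} \cdot 1 = 9 + \frac{1}{6} = \frac{55}{6} \approx 9.1667$)
$o{\left(S,B \right)} = -1 + \frac{B}{2}$
$q{\left(p \right)} = \frac{1}{3 + p}$
$d = 2$ ($d = \frac{1}{3 - 5} \left(-4\right) = \frac{1}{-2} \left(-4\right) = \left(- \frac{1}{2}\right) \left(-4\right) = 2$)
$n = 7417$ ($n = -3 + \left(-73 + 3\right) \left(-34 - 72\right) = -3 - -7420 = -3 + 7420 = 7417$)
$d + o{\left(13,G \right)} n = 2 + \left(-1 + \frac{1}{2} \cdot \frac{55}{6}\right) 7417 = 2 + \left(-1 + \frac{55}{12}\right) 7417 = 2 + \frac{43}{12} \cdot 7417 = 2 + \frac{318931}{12} = \frac{318955}{12}$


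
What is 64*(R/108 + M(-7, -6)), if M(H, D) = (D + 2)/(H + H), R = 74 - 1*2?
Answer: 1280/21 ≈ 60.952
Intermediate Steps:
R = 72 (R = 74 - 2 = 72)
M(H, D) = (2 + D)/(2*H) (M(H, D) = (2 + D)/((2*H)) = (2 + D)*(1/(2*H)) = (2 + D)/(2*H))
64*(R/108 + M(-7, -6)) = 64*(72/108 + (½)*(2 - 6)/(-7)) = 64*(72*(1/108) + (½)*(-⅐)*(-4)) = 64*(⅔ + 2/7) = 64*(20/21) = 1280/21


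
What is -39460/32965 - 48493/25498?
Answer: -27418135/8847806 ≈ -3.0989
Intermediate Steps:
-39460/32965 - 48493/25498 = -39460*1/32965 - 48493*1/25498 = -7892/6593 - 48493/25498 = -27418135/8847806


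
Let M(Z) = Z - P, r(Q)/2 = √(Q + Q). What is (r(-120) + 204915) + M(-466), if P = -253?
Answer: 204702 + 8*I*√15 ≈ 2.047e+5 + 30.984*I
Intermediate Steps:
r(Q) = 2*√2*√Q (r(Q) = 2*√(Q + Q) = 2*√(2*Q) = 2*(√2*√Q) = 2*√2*√Q)
M(Z) = 253 + Z (M(Z) = Z - 1*(-253) = Z + 253 = 253 + Z)
(r(-120) + 204915) + M(-466) = (2*√2*√(-120) + 204915) + (253 - 466) = (2*√2*(2*I*√30) + 204915) - 213 = (8*I*√15 + 204915) - 213 = (204915 + 8*I*√15) - 213 = 204702 + 8*I*√15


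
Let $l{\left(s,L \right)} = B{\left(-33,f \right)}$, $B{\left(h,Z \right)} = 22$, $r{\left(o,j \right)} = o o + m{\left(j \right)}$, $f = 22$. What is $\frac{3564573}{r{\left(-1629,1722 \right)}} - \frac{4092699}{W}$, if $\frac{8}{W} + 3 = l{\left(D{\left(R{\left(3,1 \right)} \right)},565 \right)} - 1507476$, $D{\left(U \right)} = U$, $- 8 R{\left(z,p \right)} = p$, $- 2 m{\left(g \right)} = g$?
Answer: $\frac{1363875496080448177}{1768520} \approx 7.712 \cdot 10^{11}$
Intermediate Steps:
$m{\left(g \right)} = - \frac{g}{2}$
$R{\left(z,p \right)} = - \frac{p}{8}$
$r{\left(o,j \right)} = o^{2} - \frac{j}{2}$ ($r{\left(o,j \right)} = o o - \frac{j}{2} = o^{2} - \frac{j}{2}$)
$l{\left(s,L \right)} = 22$
$W = - \frac{8}{1507457}$ ($W = \frac{8}{-3 + \left(22 - 1507476\right)} = \frac{8}{-3 - 1507454} = \frac{8}{-1507457} = 8 \left(- \frac{1}{1507457}\right) = - \frac{8}{1507457} \approx -5.307 \cdot 10^{-6}$)
$\frac{3564573}{r{\left(-1629,1722 \right)}} - \frac{4092699}{W} = \frac{3564573}{\left(-1629\right)^{2} - 861} - \frac{4092699}{- \frac{8}{1507457}} = \frac{3564573}{2653641 - 861} - - \frac{6169567756443}{8} = \frac{3564573}{2652780} + \frac{6169567756443}{8} = 3564573 \cdot \frac{1}{2652780} + \frac{6169567756443}{8} = \frac{1188191}{884260} + \frac{6169567756443}{8} = \frac{1363875496080448177}{1768520}$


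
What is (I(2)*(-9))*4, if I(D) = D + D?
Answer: -144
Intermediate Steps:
I(D) = 2*D
(I(2)*(-9))*4 = ((2*2)*(-9))*4 = (4*(-9))*4 = -36*4 = -144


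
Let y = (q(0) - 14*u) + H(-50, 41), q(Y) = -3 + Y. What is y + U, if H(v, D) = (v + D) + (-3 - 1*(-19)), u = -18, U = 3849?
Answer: 4105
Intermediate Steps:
H(v, D) = 16 + D + v (H(v, D) = (D + v) + (-3 + 19) = (D + v) + 16 = 16 + D + v)
y = 256 (y = ((-3 + 0) - 14*(-18)) + (16 + 41 - 50) = (-3 + 252) + 7 = 249 + 7 = 256)
y + U = 256 + 3849 = 4105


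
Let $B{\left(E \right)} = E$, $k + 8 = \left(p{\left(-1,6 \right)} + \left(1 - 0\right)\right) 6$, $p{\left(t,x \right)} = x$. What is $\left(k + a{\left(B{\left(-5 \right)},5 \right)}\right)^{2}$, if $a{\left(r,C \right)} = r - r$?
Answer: $1156$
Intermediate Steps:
$k = 34$ ($k = -8 + \left(6 + \left(1 - 0\right)\right) 6 = -8 + \left(6 + \left(1 + 0\right)\right) 6 = -8 + \left(6 + 1\right) 6 = -8 + 7 \cdot 6 = -8 + 42 = 34$)
$a{\left(r,C \right)} = 0$
$\left(k + a{\left(B{\left(-5 \right)},5 \right)}\right)^{2} = \left(34 + 0\right)^{2} = 34^{2} = 1156$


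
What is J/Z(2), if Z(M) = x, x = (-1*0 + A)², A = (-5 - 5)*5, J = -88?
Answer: -22/625 ≈ -0.035200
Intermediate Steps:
A = -50 (A = -10*5 = -50)
x = 2500 (x = (-1*0 - 50)² = (0 - 50)² = (-50)² = 2500)
Z(M) = 2500
J/Z(2) = -88/2500 = -88*1/2500 = -22/625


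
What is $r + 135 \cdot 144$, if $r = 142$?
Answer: $19582$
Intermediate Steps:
$r + 135 \cdot 144 = 142 + 135 \cdot 144 = 142 + 19440 = 19582$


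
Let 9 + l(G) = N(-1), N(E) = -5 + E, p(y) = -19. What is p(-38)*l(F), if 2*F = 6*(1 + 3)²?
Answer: 285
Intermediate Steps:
F = 48 (F = (6*(1 + 3)²)/2 = (6*4²)/2 = (6*16)/2 = (½)*96 = 48)
l(G) = -15 (l(G) = -9 + (-5 - 1) = -9 - 6 = -15)
p(-38)*l(F) = -19*(-15) = 285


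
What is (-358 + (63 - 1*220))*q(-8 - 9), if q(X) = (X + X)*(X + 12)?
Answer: -87550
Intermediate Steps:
q(X) = 2*X*(12 + X) (q(X) = (2*X)*(12 + X) = 2*X*(12 + X))
(-358 + (63 - 1*220))*q(-8 - 9) = (-358 + (63 - 1*220))*(2*(-8 - 9)*(12 + (-8 - 9))) = (-358 + (63 - 220))*(2*(-17)*(12 - 17)) = (-358 - 157)*(2*(-17)*(-5)) = -515*170 = -87550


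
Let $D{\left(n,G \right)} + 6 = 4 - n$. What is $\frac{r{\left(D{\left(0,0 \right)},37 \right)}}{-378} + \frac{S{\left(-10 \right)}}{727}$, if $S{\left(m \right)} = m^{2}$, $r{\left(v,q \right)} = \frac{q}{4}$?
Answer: $\frac{124301}{1099224} \approx 0.11308$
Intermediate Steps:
$D{\left(n,G \right)} = -2 - n$ ($D{\left(n,G \right)} = -6 - \left(-4 + n\right) = -2 - n$)
$r{\left(v,q \right)} = \frac{q}{4}$ ($r{\left(v,q \right)} = q \frac{1}{4} = \frac{q}{4}$)
$\frac{r{\left(D{\left(0,0 \right)},37 \right)}}{-378} + \frac{S{\left(-10 \right)}}{727} = \frac{\frac{1}{4} \cdot 37}{-378} + \frac{\left(-10\right)^{2}}{727} = \frac{37}{4} \left(- \frac{1}{378}\right) + 100 \cdot \frac{1}{727} = - \frac{37}{1512} + \frac{100}{727} = \frac{124301}{1099224}$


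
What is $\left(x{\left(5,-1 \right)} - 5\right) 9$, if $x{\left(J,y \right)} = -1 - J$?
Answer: $-99$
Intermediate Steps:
$\left(x{\left(5,-1 \right)} - 5\right) 9 = \left(\left(-1 - 5\right) - 5\right) 9 = \left(-6 - 5\right) 9 = \left(-11\right) 9 = -99$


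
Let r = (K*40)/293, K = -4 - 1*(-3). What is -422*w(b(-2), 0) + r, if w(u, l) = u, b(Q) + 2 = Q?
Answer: 494544/293 ≈ 1687.9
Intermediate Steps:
b(Q) = -2 + Q
K = -1 (K = -4 + 3 = -1)
r = -40/293 (r = -1*40/293 = -40*1/293 = -40/293 ≈ -0.13652)
-422*w(b(-2), 0) + r = -422*(-2 - 2) - 40/293 = -422*(-4) - 40/293 = 1688 - 40/293 = 494544/293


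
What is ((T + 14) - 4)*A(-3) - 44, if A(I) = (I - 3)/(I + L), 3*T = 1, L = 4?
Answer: -106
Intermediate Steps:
T = 1/3 (T = (1/3)*1 = 1/3 ≈ 0.33333)
A(I) = (-3 + I)/(4 + I) (A(I) = (I - 3)/(I + 4) = (-3 + I)/(4 + I))
((T + 14) - 4)*A(-3) - 44 = ((1/3 + 14) - 4)*((-3 - 3)/(4 - 3)) - 44 = (43/3 - 4)*(-6/1) - 44 = 31*(1*(-6))/3 - 44 = (31/3)*(-6) - 44 = -62 - 44 = -106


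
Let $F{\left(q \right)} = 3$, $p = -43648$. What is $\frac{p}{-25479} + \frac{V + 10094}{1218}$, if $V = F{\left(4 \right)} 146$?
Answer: $\frac{53584682}{5172237} \approx 10.36$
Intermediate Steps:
$V = 438$ ($V = 3 \cdot 146 = 438$)
$\frac{p}{-25479} + \frac{V + 10094}{1218} = - \frac{43648}{-25479} + \frac{438 + 10094}{1218} = \left(-43648\right) \left(- \frac{1}{25479}\right) + 10532 \cdot \frac{1}{1218} = \frac{43648}{25479} + \frac{5266}{609} = \frac{53584682}{5172237}$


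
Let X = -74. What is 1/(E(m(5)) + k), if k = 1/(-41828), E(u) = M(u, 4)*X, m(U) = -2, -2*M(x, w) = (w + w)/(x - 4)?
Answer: -125484/6190547 ≈ -0.020270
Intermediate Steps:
M(x, w) = -w/(-4 + x) (M(x, w) = -(w + w)/(2*(x - 4)) = -2*w/(2*(-4 + x)) = -w/(-4 + x))
E(u) = 296/(-4 + u) (E(u) = -1*4/(-4 + u)*(-74) = -4/(-4 + u)*(-74) = 296/(-4 + u))
k = -1/41828 ≈ -2.3907e-5
1/(E(m(5)) + k) = 1/(296/(-4 - 2) - 1/41828) = 1/(296/(-6) - 1/41828) = 1/(296*(-⅙) - 1/41828) = 1/(-148/3 - 1/41828) = 1/(-6190547/125484) = -125484/6190547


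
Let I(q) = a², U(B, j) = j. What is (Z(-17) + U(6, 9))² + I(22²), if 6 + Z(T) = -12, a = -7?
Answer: 130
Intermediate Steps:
Z(T) = -18 (Z(T) = -6 - 12 = -18)
I(q) = 49 (I(q) = (-7)² = 49)
(Z(-17) + U(6, 9))² + I(22²) = (-18 + 9)² + 49 = (-9)² + 49 = 81 + 49 = 130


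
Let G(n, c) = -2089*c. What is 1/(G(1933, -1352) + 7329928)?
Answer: 1/10154256 ≈ 9.8481e-8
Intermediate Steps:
1/(G(1933, -1352) + 7329928) = 1/(-2089*(-1352) + 7329928) = 1/(2824328 + 7329928) = 1/10154256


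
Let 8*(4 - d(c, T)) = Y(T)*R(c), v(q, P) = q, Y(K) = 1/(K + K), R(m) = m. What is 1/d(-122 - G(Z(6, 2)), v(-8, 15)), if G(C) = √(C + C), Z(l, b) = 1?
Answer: 24960/76049 + 64*√2/76049 ≈ 0.32940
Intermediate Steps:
Y(K) = 1/(2*K)
G(C) = √2*√C (G(C) = √(2*C) = √2*√C)
d(c, T) = 4 - c/(16*T) (d(c, T) = 4 - 1/(2*T)*c/8 = 4 - c/(16*T))
1/d(-122 - G(Z(6, 2)), v(-8, 15)) = 1/(4 - 1/16*(-122 - √2*√1)/(-8)) = 1/(4 - 1/16*(-122 - √2)*(-⅛)) = 1/(4 + (-61/64 - √2/128)) = 1/(195/64 - √2/128)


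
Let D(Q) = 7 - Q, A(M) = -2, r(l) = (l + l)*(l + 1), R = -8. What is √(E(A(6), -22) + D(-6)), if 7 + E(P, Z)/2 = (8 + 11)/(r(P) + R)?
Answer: I*√42/2 ≈ 3.2404*I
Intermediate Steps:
r(l) = 2*l*(1 + l) (r(l) = (2*l)*(1 + l) = 2*l*(1 + l))
E(P, Z) = -14 + 38/(-8 + 2*P*(1 + P)) (E(P, Z) = -14 + 2*((8 + 11)/(2*P*(1 + P) - 8)) = -14 + 2*(19/(-8 + 2*P*(1 + P))) = -14 + 38/(-8 + 2*P*(1 + P)))
√(E(A(6), -22) + D(-6)) = √((75 - 14*(-2)*(1 - 2))/(-4 - 2*(1 - 2)) + (7 - 1*(-6))) = √((75 - 14*(-2)*(-1))/(-4 - 2*(-1)) + (7 + 6)) = √((75 - 28)/(-4 + 2) + 13) = √(47/(-2) + 13) = √(-½*47 + 13) = √(-47/2 + 13) = √(-21/2) = I*√42/2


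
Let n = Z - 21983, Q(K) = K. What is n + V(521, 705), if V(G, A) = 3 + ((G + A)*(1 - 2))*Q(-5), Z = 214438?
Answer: 198588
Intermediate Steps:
n = 192455 (n = 214438 - 21983 = 192455)
V(G, A) = 3 + 5*A + 5*G (V(G, A) = 3 + ((G + A)*(1 - 2))*(-5) = 3 + ((A + G)*(-1))*(-5) = 3 + (-A - G)*(-5) = 3 + (5*A + 5*G) = 3 + 5*A + 5*G)
n + V(521, 705) = 192455 + (3 + 5*705 + 5*521) = 192455 + (3 + 3525 + 2605) = 192455 + 6133 = 198588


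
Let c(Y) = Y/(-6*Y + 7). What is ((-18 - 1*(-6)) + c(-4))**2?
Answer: 141376/961 ≈ 147.11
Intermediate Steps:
c(Y) = Y/(7 - 6*Y)
((-18 - 1*(-6)) + c(-4))**2 = ((-18 - 1*(-6)) - 1*(-4)/(-7 + 6*(-4)))**2 = ((-18 + 6) - 1*(-4)/(-7 - 24))**2 = (-12 - 1*(-4)/(-31))**2 = (-12 - 1*(-4)*(-1/31))**2 = (-12 - 4/31)**2 = (-376/31)**2 = 141376/961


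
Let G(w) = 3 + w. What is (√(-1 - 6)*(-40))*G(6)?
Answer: -360*I*√7 ≈ -952.47*I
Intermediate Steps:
(√(-1 - 6)*(-40))*G(6) = (√(-1 - 6)*(-40))*(3 + 6) = (√(-7)*(-40))*9 = ((I*√7)*(-40))*9 = -40*I*√7*9 = -360*I*√7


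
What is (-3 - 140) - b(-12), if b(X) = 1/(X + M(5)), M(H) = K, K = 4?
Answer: -1143/8 ≈ -142.88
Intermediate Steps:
M(H) = 4
b(X) = 1/(4 + X) (b(X) = 1/(X + 4) = 1/(4 + X))
(-3 - 140) - b(-12) = (-3 - 140) - 1/(4 - 12) = -143 - 1/(-8) = -143 - 1*(-⅛) = -143 + ⅛ = -1143/8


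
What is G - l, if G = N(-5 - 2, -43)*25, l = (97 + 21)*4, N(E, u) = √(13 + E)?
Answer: -472 + 25*√6 ≈ -410.76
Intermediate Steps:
l = 472 (l = 118*4 = 472)
G = 25*√6 (G = √(13 + (-5 - 2))*25 = √(13 - 7)*25 = √6*25 = 25*√6 ≈ 61.237)
G - l = 25*√6 - 1*472 = 25*√6 - 472 = -472 + 25*√6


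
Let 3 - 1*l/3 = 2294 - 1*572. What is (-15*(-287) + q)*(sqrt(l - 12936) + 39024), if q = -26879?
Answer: -880927776 - 22574*I*sqrt(18093) ≈ -8.8093e+8 - 3.0364e+6*I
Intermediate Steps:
l = -5157 (l = 9 - 3*(2294 - 1*572) = 9 - 3*(2294 - 572) = 9 - 3*1722 = 9 - 5166 = -5157)
(-15*(-287) + q)*(sqrt(l - 12936) + 39024) = (-15*(-287) - 26879)*(sqrt(-5157 - 12936) + 39024) = (4305 - 26879)*(sqrt(-18093) + 39024) = -22574*(I*sqrt(18093) + 39024) = -22574*(39024 + I*sqrt(18093)) = -880927776 - 22574*I*sqrt(18093)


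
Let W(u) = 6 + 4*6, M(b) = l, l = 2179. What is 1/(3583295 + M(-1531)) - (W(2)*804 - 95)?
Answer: -86141012849/3585474 ≈ -24025.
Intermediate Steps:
M(b) = 2179
W(u) = 30 (W(u) = 6 + 24 = 30)
1/(3583295 + M(-1531)) - (W(2)*804 - 95) = 1/(3583295 + 2179) - (30*804 - 95) = 1/3585474 - (24120 - 95) = 1/3585474 - 1*24025 = 1/3585474 - 24025 = -86141012849/3585474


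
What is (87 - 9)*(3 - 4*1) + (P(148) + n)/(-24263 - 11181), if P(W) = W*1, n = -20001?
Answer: -2744779/35444 ≈ -77.440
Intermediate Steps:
P(W) = W
(87 - 9)*(3 - 4*1) + (P(148) + n)/(-24263 - 11181) = (87 - 9)*(3 - 4*1) + (148 - 20001)/(-24263 - 11181) = 78*(3 - 4) - 19853/(-35444) = 78*(-1) - 19853*(-1/35444) = -78 + 19853/35444 = -2744779/35444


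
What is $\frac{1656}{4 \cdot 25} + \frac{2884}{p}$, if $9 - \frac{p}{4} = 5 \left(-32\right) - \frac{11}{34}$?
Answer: $\frac{2996248}{143925} \approx 20.818$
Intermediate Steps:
$p = \frac{11514}{17}$ ($p = 36 - 4 \left(5 \left(-32\right) - \frac{11}{34}\right) = 36 - 4 \left(-160 - \frac{11}{34}\right) = 36 - - \frac{10902}{17} = 36 + \frac{10902}{17} = \frac{11514}{17} \approx 677.29$)
$\frac{1656}{4 \cdot 25} + \frac{2884}{p} = \frac{1656}{4 \cdot 25} + \frac{2884}{\frac{11514}{17}} = \frac{1656}{100} + 2884 \cdot \frac{17}{11514} = 1656 \cdot \frac{1}{100} + \frac{24514}{5757} = \frac{414}{25} + \frac{24514}{5757} = \frac{2996248}{143925}$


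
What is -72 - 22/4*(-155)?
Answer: 1561/2 ≈ 780.50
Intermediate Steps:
-72 - 22/4*(-155) = -72 - 22*1/4*(-155) = -72 - 11/2*(-155) = -72 + 1705/2 = 1561/2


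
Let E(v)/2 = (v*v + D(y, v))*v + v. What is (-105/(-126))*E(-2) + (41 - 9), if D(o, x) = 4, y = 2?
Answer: 2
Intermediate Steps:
E(v) = 2*v + 2*v*(4 + v²) (E(v) = 2*((v*v + 4)*v + v) = 2*((v² + 4)*v + v) = 2*((4 + v²)*v + v) = 2*(v*(4 + v²) + v) = 2*(v + v*(4 + v²)) = 2*v + 2*v*(4 + v²))
(-105/(-126))*E(-2) + (41 - 9) = (-105/(-126))*(2*(-2)*(5 + (-2)²)) + (41 - 9) = (-105*(-1/126))*(2*(-2)*(5 + 4)) + 32 = 5*(2*(-2)*9)/6 + 32 = (⅚)*(-36) + 32 = -30 + 32 = 2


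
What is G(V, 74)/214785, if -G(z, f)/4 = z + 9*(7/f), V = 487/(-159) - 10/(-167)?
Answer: 8455694/211017885885 ≈ 4.0071e-5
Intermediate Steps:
V = -79739/26553 (V = 487*(-1/159) - 10*(-1/167) = -487/159 + 10/167 = -79739/26553 ≈ -3.0030)
G(z, f) = -252/f - 4*z (G(z, f) = -4*(z + 9*(7/f)) = -4*(z + 63/f) = -252/f - 4*z)
G(V, 74)/214785 = (-252/74 - 4*(-79739/26553))/214785 = (-252*1/74 + 318956/26553)*(1/214785) = (-126/37 + 318956/26553)*(1/214785) = (8455694/982461)*(1/214785) = 8455694/211017885885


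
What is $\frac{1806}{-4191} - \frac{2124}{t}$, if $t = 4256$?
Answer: $- \frac{1382335}{1486408} \approx -0.92998$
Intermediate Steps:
$\frac{1806}{-4191} - \frac{2124}{t} = \frac{1806}{-4191} - \frac{2124}{4256} = 1806 \left(- \frac{1}{4191}\right) - \frac{531}{1064} = - \frac{602}{1397} - \frac{531}{1064} = - \frac{1382335}{1486408}$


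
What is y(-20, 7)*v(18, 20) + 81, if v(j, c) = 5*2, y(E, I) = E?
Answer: -119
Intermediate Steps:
v(j, c) = 10
y(-20, 7)*v(18, 20) + 81 = -20*10 + 81 = -200 + 81 = -119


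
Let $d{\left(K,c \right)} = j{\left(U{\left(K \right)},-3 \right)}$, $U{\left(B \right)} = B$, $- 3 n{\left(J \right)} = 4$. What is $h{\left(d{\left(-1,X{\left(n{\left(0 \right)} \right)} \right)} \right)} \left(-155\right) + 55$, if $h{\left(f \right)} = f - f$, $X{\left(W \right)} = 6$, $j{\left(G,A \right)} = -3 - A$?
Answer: $55$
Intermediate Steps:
$n{\left(J \right)} = - \frac{4}{3}$ ($n{\left(J \right)} = \left(- \frac{1}{3}\right) 4 = - \frac{4}{3}$)
$d{\left(K,c \right)} = 0$ ($d{\left(K,c \right)} = -3 - -3 = -3 + 3 = 0$)
$h{\left(f \right)} = 0$
$h{\left(d{\left(-1,X{\left(n{\left(0 \right)} \right)} \right)} \right)} \left(-155\right) + 55 = 0 \left(-155\right) + 55 = 0 + 55 = 55$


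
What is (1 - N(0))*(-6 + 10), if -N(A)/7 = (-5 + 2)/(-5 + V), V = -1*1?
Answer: 18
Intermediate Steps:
V = -1
N(A) = -7/2 (N(A) = -7*(-5 + 2)/(-5 - 1) = -(-21)/(-6) = -(-21)*(-1)/6 = -7*½ = -7/2)
(1 - N(0))*(-6 + 10) = (1 - 1*(-7/2))*(-6 + 10) = (1 + 7/2)*4 = (9/2)*4 = 18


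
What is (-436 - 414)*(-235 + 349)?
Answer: -96900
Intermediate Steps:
(-436 - 414)*(-235 + 349) = -850*114 = -96900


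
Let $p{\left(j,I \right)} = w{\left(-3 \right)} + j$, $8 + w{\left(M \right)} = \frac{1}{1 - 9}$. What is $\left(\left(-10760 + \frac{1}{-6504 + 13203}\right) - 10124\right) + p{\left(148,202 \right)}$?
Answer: $- \frac{1111719139}{53592} \approx -20744.0$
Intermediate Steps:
$w{\left(M \right)} = - \frac{65}{8}$ ($w{\left(M \right)} = -8 + \frac{1}{1 - 9} = -8 + \frac{1}{-8} = -8 - \frac{1}{8} = - \frac{65}{8}$)
$p{\left(j,I \right)} = - \frac{65}{8} + j$
$\left(\left(-10760 + \frac{1}{-6504 + 13203}\right) - 10124\right) + p{\left(148,202 \right)} = \left(\left(-10760 + \frac{1}{-6504 + 13203}\right) - 10124\right) + \left(- \frac{65}{8} + 148\right) = \left(\left(-10760 + \frac{1}{6699}\right) - 10124\right) + \frac{1119}{8} = \left(- \frac{72081239}{6699} - 10124\right) + \frac{1119}{8} = - \frac{139901915}{6699} + \frac{1119}{8} = - \frac{1111719139}{53592}$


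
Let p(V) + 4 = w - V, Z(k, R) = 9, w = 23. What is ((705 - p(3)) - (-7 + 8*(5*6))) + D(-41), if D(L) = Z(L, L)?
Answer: 465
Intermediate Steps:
D(L) = 9
p(V) = 19 - V (p(V) = -4 + (23 - V) = 19 - V)
((705 - p(3)) - (-7 + 8*(5*6))) + D(-41) = ((705 - (19 - 1*3)) - (-7 + 8*(5*6))) + 9 = ((705 - (19 - 3)) - (-7 + 8*30)) + 9 = ((705 - 1*16) - (-7 + 240)) + 9 = ((705 - 16) - 1*233) + 9 = (689 - 233) + 9 = 456 + 9 = 465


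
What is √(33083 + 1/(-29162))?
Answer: √28134519069090/29162 ≈ 181.89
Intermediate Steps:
√(33083 + 1/(-29162)) = √(33083 - 1/29162) = √(964766445/29162) = √28134519069090/29162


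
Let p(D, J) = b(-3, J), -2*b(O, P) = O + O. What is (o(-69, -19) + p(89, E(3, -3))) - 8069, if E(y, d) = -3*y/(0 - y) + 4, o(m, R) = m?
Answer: -8135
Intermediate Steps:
b(O, P) = -O (b(O, P) = -(O + O)/2 = -O)
E(y, d) = 7 (E(y, d) = -3*y/((-y)) + 4 = -3*y*(-1/y) + 4 = -3*(-1) + 4 = 3 + 4 = 7)
p(D, J) = 3 (p(D, J) = -1*(-3) = 3)
(o(-69, -19) + p(89, E(3, -3))) - 8069 = (-69 + 3) - 8069 = -66 - 8069 = -8135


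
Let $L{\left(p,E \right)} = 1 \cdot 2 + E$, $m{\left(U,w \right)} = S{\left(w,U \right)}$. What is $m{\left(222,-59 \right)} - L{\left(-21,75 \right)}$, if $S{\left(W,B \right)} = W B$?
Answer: $-13175$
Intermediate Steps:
$S{\left(W,B \right)} = B W$
$m{\left(U,w \right)} = U w$
$L{\left(p,E \right)} = 2 + E$
$m{\left(222,-59 \right)} - L{\left(-21,75 \right)} = 222 \left(-59\right) - \left(2 + 75\right) = -13098 - 77 = -13175$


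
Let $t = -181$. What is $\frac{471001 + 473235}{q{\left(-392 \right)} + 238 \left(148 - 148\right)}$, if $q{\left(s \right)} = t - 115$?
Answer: $- \frac{236059}{74} \approx -3190.0$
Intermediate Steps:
$q{\left(s \right)} = -296$ ($q{\left(s \right)} = -181 - 115 = -296$)
$\frac{471001 + 473235}{q{\left(-392 \right)} + 238 \left(148 - 148\right)} = \frac{471001 + 473235}{-296 + 238 \left(148 - 148\right)} = \frac{944236}{-296 + 238 \cdot 0} = \frac{944236}{-296 + 0} = \frac{944236}{-296} = 944236 \left(- \frac{1}{296}\right) = - \frac{236059}{74}$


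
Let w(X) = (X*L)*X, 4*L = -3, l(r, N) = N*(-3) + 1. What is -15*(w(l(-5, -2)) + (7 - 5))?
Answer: 2085/4 ≈ 521.25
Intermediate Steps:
l(r, N) = 1 - 3*N (l(r, N) = -3*N + 1 = 1 - 3*N)
L = -3/4 (L = (1/4)*(-3) = -3/4 ≈ -0.75000)
w(X) = -3*X**2/4 (w(X) = (X*(-3/4))*X = (-3*X/4)*X = -3*X**2/4)
-15*(w(l(-5, -2)) + (7 - 5)) = -15*(-3*(1 - 3*(-2))**2/4 + (7 - 5)) = -15*(-3*(1 + 6)**2/4 + 2) = -15*(-3/4*7**2 + 2) = -15*(-3/4*49 + 2) = -15*(-147/4 + 2) = -15*(-139/4) = 2085/4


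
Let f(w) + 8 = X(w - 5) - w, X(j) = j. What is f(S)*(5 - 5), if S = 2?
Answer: 0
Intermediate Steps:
f(w) = -13 (f(w) = -8 + ((w - 5) - w) = -8 + ((-5 + w) - w) = -8 - 5 = -13)
f(S)*(5 - 5) = -13*(5 - 5) = -13*0 = 0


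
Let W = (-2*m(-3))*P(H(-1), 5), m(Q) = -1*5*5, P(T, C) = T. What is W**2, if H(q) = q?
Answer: 2500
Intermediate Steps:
m(Q) = -25 (m(Q) = -5*5 = -25)
W = -50 (W = -2*(-25)*(-1) = 50*(-1) = -50)
W**2 = (-50)**2 = 2500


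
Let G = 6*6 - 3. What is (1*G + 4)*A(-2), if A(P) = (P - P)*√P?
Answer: 0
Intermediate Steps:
G = 33 (G = 36 - 3 = 33)
A(P) = 0 (A(P) = 0*√P = 0)
(1*G + 4)*A(-2) = (1*33 + 4)*0 = (33 + 4)*0 = 37*0 = 0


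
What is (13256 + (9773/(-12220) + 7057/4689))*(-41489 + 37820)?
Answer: -928995255906329/19099860 ≈ -4.8639e+7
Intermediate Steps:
(13256 + (9773/(-12220) + 7057/4689))*(-41489 + 37820) = (13256 + (9773*(-1/12220) + 7057*(1/4689)))*(-3669) = (13256 + (-9773/12220 + 7057/4689))*(-3669) = (13256 + 40410943/57299580)*(-3669) = (759603643423/57299580)*(-3669) = -928995255906329/19099860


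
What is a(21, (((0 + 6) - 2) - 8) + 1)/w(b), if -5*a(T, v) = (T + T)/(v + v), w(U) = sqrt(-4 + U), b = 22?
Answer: 7*sqrt(2)/30 ≈ 0.32998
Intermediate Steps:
a(T, v) = -T/(5*v) (a(T, v) = -(T + T)/(5*(v + v)) = -2*T/(5*(2*v)) = -2*T*1/(2*v)/5 = -T/(5*v))
a(21, (((0 + 6) - 2) - 8) + 1)/w(b) = (-1/5*21/((((0 + 6) - 2) - 8) + 1))/(sqrt(-4 + 22)) = (-1/5*21/(((6 - 2) - 8) + 1))/(sqrt(18)) = (-1/5*21/((4 - 8) + 1))/((3*sqrt(2))) = (-1/5*21/(-4 + 1))*(sqrt(2)/6) = (-1/5*21/(-3))*(sqrt(2)/6) = (-1/5*21*(-1/3))*(sqrt(2)/6) = 7*(sqrt(2)/6)/5 = 7*sqrt(2)/30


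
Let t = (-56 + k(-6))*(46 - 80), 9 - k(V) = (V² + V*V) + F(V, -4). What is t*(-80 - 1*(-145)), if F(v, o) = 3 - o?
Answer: 278460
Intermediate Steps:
k(V) = 2 - 2*V² (k(V) = 9 - ((V² + V*V) + (3 - 1*(-4))) = 9 - ((V² + V²) + (3 + 4)) = 9 - (2*V² + 7) = 9 - (7 + 2*V²) = 9 + (-7 - 2*V²) = 2 - 2*V²)
t = 4284 (t = (-56 + (2 - 2*(-6)²))*(46 - 80) = (-56 + (2 - 2*36))*(-34) = (-56 + (2 - 72))*(-34) = (-56 - 70)*(-34) = -126*(-34) = 4284)
t*(-80 - 1*(-145)) = 4284*(-80 - 1*(-145)) = 4284*(-80 + 145) = 4284*65 = 278460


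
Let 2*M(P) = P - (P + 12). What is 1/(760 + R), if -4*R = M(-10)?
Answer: 2/1523 ≈ 0.0013132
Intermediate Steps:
M(P) = -6 (M(P) = (P - (P + 12))/2 = (P - (12 + P))/2 = (P + (-12 - P))/2 = (½)*(-12) = -6)
R = 3/2 (R = -¼*(-6) = 3/2 ≈ 1.5000)
1/(760 + R) = 1/(760 + 3/2) = 1/(1523/2) = 2/1523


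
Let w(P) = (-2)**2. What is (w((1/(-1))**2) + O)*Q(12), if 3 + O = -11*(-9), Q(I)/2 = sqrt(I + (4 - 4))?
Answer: 400*sqrt(3) ≈ 692.82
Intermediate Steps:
Q(I) = 2*sqrt(I) (Q(I) = 2*sqrt(I + (4 - 4)) = 2*sqrt(I + 0) = 2*sqrt(I))
w(P) = 4
O = 96 (O = -3 - 11*(-9) = -3 + 99 = 96)
(w((1/(-1))**2) + O)*Q(12) = (4 + 96)*(2*sqrt(12)) = 100*(2*(2*sqrt(3))) = 100*(4*sqrt(3)) = 400*sqrt(3)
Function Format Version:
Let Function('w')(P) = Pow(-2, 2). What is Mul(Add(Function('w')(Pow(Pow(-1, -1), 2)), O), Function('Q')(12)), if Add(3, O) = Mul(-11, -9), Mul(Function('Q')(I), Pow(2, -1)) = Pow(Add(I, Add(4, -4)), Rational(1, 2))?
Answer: Mul(400, Pow(3, Rational(1, 2))) ≈ 692.82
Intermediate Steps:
Function('Q')(I) = Mul(2, Pow(I, Rational(1, 2))) (Function('Q')(I) = Mul(2, Pow(Add(I, Add(4, -4)), Rational(1, 2))) = Mul(2, Pow(Add(I, 0), Rational(1, 2))) = Mul(2, Pow(I, Rational(1, 2))))
Function('w')(P) = 4
O = 96 (O = Add(-3, Mul(-11, -9)) = Add(-3, 99) = 96)
Mul(Add(Function('w')(Pow(Pow(-1, -1), 2)), O), Function('Q')(12)) = Mul(Add(4, 96), Mul(2, Pow(12, Rational(1, 2)))) = Mul(100, Mul(2, Mul(2, Pow(3, Rational(1, 2))))) = Mul(100, Mul(4, Pow(3, Rational(1, 2)))) = Mul(400, Pow(3, Rational(1, 2)))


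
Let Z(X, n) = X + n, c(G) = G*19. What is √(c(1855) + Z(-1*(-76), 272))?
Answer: √35593 ≈ 188.66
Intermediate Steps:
c(G) = 19*G
√(c(1855) + Z(-1*(-76), 272)) = √(19*1855 + (-1*(-76) + 272)) = √(35245 + (76 + 272)) = √(35245 + 348) = √35593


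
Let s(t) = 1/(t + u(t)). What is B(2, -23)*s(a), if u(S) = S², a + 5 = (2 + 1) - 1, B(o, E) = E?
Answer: -23/6 ≈ -3.8333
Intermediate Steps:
a = -3 (a = -5 + ((2 + 1) - 1) = -5 + (3 - 1) = -5 + 2 = -3)
s(t) = 1/(t + t²)
B(2, -23)*s(a) = -23/((-3)*(1 - 3)) = -(-23)/(3*(-2)) = -(-23)*(-1)/(3*2) = -23*⅙ = -23/6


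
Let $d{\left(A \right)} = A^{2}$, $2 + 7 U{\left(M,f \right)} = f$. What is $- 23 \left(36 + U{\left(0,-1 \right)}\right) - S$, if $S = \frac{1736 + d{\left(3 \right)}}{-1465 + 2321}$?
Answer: $- \frac{4914527}{5992} \approx -820.18$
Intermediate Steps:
$U{\left(M,f \right)} = - \frac{2}{7} + \frac{f}{7}$
$S = \frac{1745}{856}$ ($S = \frac{1736 + 3^{2}}{-1465 + 2321} = \frac{1736 + 9}{856} = 1745 \cdot \frac{1}{856} = \frac{1745}{856} \approx 2.0386$)
$- 23 \left(36 + U{\left(0,-1 \right)}\right) - S = - 23 \left(36 + \left(- \frac{2}{7} + \frac{1}{7} \left(-1\right)\right)\right) - \frac{1745}{856} = - 23 \left(36 - \frac{3}{7}\right) - \frac{1745}{856} = \left(-23\right) \frac{249}{7} - \frac{1745}{856} = - \frac{5727}{7} - \frac{1745}{856} = - \frac{4914527}{5992}$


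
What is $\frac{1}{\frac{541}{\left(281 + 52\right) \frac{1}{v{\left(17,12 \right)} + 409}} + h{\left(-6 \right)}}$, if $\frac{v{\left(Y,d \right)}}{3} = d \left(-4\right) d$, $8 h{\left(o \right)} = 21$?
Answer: $- \frac{2664}{5701639} \approx -0.00046723$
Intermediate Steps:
$h{\left(o \right)} = \frac{21}{8}$ ($h{\left(o \right)} = \frac{1}{8} \cdot 21 = \frac{21}{8}$)
$v{\left(Y,d \right)} = - 12 d^{2}$ ($v{\left(Y,d \right)} = 3 d \left(-4\right) d = 3 - 4 d d = 3 \left(- 4 d^{2}\right) = - 12 d^{2}$)
$\frac{1}{\frac{541}{\left(281 + 52\right) \frac{1}{v{\left(17,12 \right)} + 409}} + h{\left(-6 \right)}} = \frac{1}{\frac{541}{\left(281 + 52\right) \frac{1}{- 12 \cdot 12^{2} + 409}} + \frac{21}{8}} = \frac{1}{\frac{541}{333 \frac{1}{\left(-12\right) 144 + 409}} + \frac{21}{8}} = \frac{1}{\frac{541}{333 \frac{1}{-1728 + 409}} + \frac{21}{8}} = \frac{1}{\frac{541}{333 \frac{1}{-1319}} + \frac{21}{8}} = \frac{1}{\frac{541}{333 \left(- \frac{1}{1319}\right)} + \frac{21}{8}} = \frac{1}{\frac{541}{- \frac{333}{1319}} + \frac{21}{8}} = \frac{1}{541 \left(- \frac{1319}{333}\right) + \frac{21}{8}} = \frac{1}{- \frac{713579}{333} + \frac{21}{8}} = \frac{1}{- \frac{5701639}{2664}} = - \frac{2664}{5701639}$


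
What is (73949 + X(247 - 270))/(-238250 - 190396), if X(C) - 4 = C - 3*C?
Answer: -73999/428646 ≈ -0.17263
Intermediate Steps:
X(C) = 4 - 2*C (X(C) = 4 + (C - 3*C) = 4 - 2*C)
(73949 + X(247 - 270))/(-238250 - 190396) = (73949 + (4 - 2*(247 - 270)))/(-238250 - 190396) = (73949 + (4 - 2*(-23)))/(-428646) = (73949 + (4 + 46))*(-1/428646) = (73949 + 50)*(-1/428646) = 73999*(-1/428646) = -73999/428646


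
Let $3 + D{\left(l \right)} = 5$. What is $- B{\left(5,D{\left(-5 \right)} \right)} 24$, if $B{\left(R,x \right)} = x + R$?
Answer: $-168$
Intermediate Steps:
$D{\left(l \right)} = 2$ ($D{\left(l \right)} = -3 + 5 = 2$)
$B{\left(R,x \right)} = R + x$
$- B{\left(5,D{\left(-5 \right)} \right)} 24 = - (5 + 2) 24 = \left(-1\right) 7 \cdot 24 = \left(-7\right) 24 = -168$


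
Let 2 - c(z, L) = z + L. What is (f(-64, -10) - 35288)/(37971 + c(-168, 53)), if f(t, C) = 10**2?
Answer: -8797/9522 ≈ -0.92386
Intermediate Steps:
f(t, C) = 100
c(z, L) = 2 - L - z (c(z, L) = 2 - (z + L) = 2 - (L + z) = 2 + (-L - z) = 2 - L - z)
(f(-64, -10) - 35288)/(37971 + c(-168, 53)) = (100 - 35288)/(37971 + (2 - 1*53 - 1*(-168))) = -35188/(37971 + (2 - 53 + 168)) = -35188/(37971 + 117) = -35188/38088 = -35188*1/38088 = -8797/9522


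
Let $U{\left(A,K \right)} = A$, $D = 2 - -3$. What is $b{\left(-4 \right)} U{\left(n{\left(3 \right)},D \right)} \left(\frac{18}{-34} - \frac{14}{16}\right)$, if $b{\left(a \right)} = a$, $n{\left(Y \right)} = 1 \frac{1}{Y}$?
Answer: $\frac{191}{102} \approx 1.8725$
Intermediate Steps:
$n{\left(Y \right)} = \frac{1}{Y}$
$D = 5$ ($D = 2 + 3 = 5$)
$b{\left(-4 \right)} U{\left(n{\left(3 \right)},D \right)} \left(\frac{18}{-34} - \frac{14}{16}\right) = - \frac{4}{3} \left(\frac{18}{-34} - \frac{14}{16}\right) = \left(-4\right) \frac{1}{3} \left(18 \left(- \frac{1}{34}\right) - \frac{7}{8}\right) = - \frac{4 \left(- \frac{9}{17} - \frac{7}{8}\right)}{3} = \left(- \frac{4}{3}\right) \left(- \frac{191}{136}\right) = \frac{191}{102}$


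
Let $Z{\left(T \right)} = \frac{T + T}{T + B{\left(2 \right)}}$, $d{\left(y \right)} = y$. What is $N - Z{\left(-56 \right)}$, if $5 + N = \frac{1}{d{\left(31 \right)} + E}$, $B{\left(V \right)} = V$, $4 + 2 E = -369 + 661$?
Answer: $- \frac{33398}{4725} \approx -7.0684$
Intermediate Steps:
$E = 144$ ($E = -2 + \frac{-369 + 661}{2} = -2 + \frac{1}{2} \cdot 292 = -2 + 146 = 144$)
$N = - \frac{874}{175}$ ($N = -5 + \frac{1}{31 + 144} = -5 + \frac{1}{175} = - \frac{874}{175} \approx -4.9943$)
$Z{\left(T \right)} = \frac{2 T}{2 + T}$ ($Z{\left(T \right)} = \frac{T + T}{T + 2} = \frac{2 T}{2 + T}$)
$N - Z{\left(-56 \right)} = - \frac{874}{175} - 2 \left(-56\right) \frac{1}{2 - 56} = - \frac{874}{175} - 2 \left(-56\right) \frac{1}{-54} = - \frac{874}{175} - 2 \left(-56\right) \left(- \frac{1}{54}\right) = - \frac{874}{175} - \frac{56}{27} = - \frac{33398}{4725}$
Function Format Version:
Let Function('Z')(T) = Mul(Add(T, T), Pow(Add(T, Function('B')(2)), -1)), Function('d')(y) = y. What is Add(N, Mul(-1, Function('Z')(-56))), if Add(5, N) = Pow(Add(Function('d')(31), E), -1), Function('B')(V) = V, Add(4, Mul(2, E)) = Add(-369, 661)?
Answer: Rational(-33398, 4725) ≈ -7.0684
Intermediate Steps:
E = 144 (E = Add(-2, Mul(Rational(1, 2), Add(-369, 661))) = Add(-2, Mul(Rational(1, 2), 292)) = Add(-2, 146) = 144)
N = Rational(-874, 175) (N = Add(-5, Pow(Add(31, 144), -1)) = Add(-5, Pow(175, -1)) = Add(-5, Rational(1, 175)) = Rational(-874, 175) ≈ -4.9943)
Function('Z')(T) = Mul(2, T, Pow(Add(2, T), -1)) (Function('Z')(T) = Mul(Add(T, T), Pow(Add(T, 2), -1)) = Mul(Mul(2, T), Pow(Add(2, T), -1)) = Mul(2, T, Pow(Add(2, T), -1)))
Add(N, Mul(-1, Function('Z')(-56))) = Add(Rational(-874, 175), Mul(-1, Mul(2, -56, Pow(Add(2, -56), -1)))) = Add(Rational(-874, 175), Mul(-1, Mul(2, -56, Pow(-54, -1)))) = Add(Rational(-874, 175), Mul(-1, Mul(2, -56, Rational(-1, 54)))) = Add(Rational(-874, 175), Mul(-1, Rational(56, 27))) = Add(Rational(-874, 175), Rational(-56, 27)) = Rational(-33398, 4725)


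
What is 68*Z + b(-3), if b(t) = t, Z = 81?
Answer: 5505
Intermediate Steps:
68*Z + b(-3) = 68*81 - 3 = 5508 - 3 = 5505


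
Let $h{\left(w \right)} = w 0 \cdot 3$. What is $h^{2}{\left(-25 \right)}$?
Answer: $0$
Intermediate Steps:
$h{\left(w \right)} = 0$ ($h{\left(w \right)} = 0 \cdot 3 = 0$)
$h^{2}{\left(-25 \right)} = 0^{2} = 0$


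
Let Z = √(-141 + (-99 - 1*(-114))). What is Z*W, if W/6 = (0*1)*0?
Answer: 0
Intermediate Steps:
W = 0 (W = 6*((0*1)*0) = 6*(0*0) = 6*0 = 0)
Z = 3*I*√14 (Z = √(-141 + (-99 + 114)) = √(-141 + 15) = √(-126) = 3*I*√14 ≈ 11.225*I)
Z*W = (3*I*√14)*0 = 0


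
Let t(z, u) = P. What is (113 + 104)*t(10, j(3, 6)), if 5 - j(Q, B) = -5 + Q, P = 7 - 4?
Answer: 651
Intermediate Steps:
P = 3
j(Q, B) = 10 - Q (j(Q, B) = 5 - (-5 + Q) = 5 + (5 - Q) = 10 - Q)
t(z, u) = 3
(113 + 104)*t(10, j(3, 6)) = (113 + 104)*3 = 217*3 = 651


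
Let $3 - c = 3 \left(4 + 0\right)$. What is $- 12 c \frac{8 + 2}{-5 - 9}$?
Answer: $- \frac{540}{7} \approx -77.143$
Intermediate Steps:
$c = -9$ ($c = 3 - 3 \left(4 + 0\right) = 3 - 3 \cdot 4 = 3 - 12 = -9$)
$- 12 c \frac{8 + 2}{-5 - 9} = \left(-12\right) \left(-9\right) \frac{8 + 2}{-5 - 9} = 108 \frac{10}{-14} = 108 \cdot 10 \left(- \frac{1}{14}\right) = 108 \left(- \frac{5}{7}\right) = - \frac{540}{7}$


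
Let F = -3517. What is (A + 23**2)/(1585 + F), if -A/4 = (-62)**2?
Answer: 707/92 ≈ 7.6848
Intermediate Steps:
A = -15376 (A = -4*(-62)**2 = -4*3844 = -15376)
(A + 23**2)/(1585 + F) = (-15376 + 23**2)/(1585 - 3517) = (-15376 + 529)/(-1932) = -14847*(-1/1932) = 707/92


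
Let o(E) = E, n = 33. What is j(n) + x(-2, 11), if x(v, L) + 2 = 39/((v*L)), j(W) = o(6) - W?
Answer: -677/22 ≈ -30.773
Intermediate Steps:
j(W) = 6 - W
x(v, L) = -2 + 39/(L*v) (x(v, L) = -2 + 39/((v*L)) = -2 + 39/((L*v)) = -2 + 39*(1/(L*v)) = -2 + 39/(L*v))
j(n) + x(-2, 11) = (6 - 1*33) + (-2 + 39/(11*(-2))) = (6 - 33) + (-2 + 39*(1/11)*(-½)) = -27 + (-2 - 39/22) = -27 - 83/22 = -677/22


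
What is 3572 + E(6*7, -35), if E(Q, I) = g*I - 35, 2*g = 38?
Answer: 2872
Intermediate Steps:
g = 19 (g = (1/2)*38 = 19)
E(Q, I) = -35 + 19*I (E(Q, I) = 19*I - 35 = -35 + 19*I)
3572 + E(6*7, -35) = 3572 + (-35 + 19*(-35)) = 3572 + (-35 - 665) = 3572 - 700 = 2872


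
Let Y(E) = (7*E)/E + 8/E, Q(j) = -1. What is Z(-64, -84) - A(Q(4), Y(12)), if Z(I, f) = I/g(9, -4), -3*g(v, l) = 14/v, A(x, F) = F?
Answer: 2431/21 ≈ 115.76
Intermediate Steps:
Y(E) = 7 + 8/E
g(v, l) = -14/(3*v)
Z(I, f) = -27*I/14 (Z(I, f) = I/((-14/3/9)) = I/((-14/3*⅑)) = I/(-14/27) = I*(-27/14) = -27*I/14)
Z(-64, -84) - A(Q(4), Y(12)) = -27/14*(-64) - (7 + 8/12) = 864/7 - (7 + 8*(1/12)) = 864/7 - (7 + ⅔) = 864/7 - 1*23/3 = 864/7 - 23/3 = 2431/21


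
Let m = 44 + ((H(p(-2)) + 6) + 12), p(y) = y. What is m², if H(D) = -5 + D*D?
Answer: 3721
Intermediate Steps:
H(D) = -5 + D²
m = 61 (m = 44 + (((-5 + (-2)²) + 6) + 12) = 44 + (((-5 + 4) + 6) + 12) = 44 + ((-1 + 6) + 12) = 44 + (5 + 12) = 44 + 17 = 61)
m² = 61² = 3721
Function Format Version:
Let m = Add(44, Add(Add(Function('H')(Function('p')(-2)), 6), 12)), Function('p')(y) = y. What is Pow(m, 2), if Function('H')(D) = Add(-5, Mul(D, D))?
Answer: 3721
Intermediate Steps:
Function('H')(D) = Add(-5, Pow(D, 2))
m = 61 (m = Add(44, Add(Add(Add(-5, Pow(-2, 2)), 6), 12)) = Add(44, Add(Add(Add(-5, 4), 6), 12)) = Add(44, Add(Add(-1, 6), 12)) = Add(44, Add(5, 12)) = Add(44, 17) = 61)
Pow(m, 2) = Pow(61, 2) = 3721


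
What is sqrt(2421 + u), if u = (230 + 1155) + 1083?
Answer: sqrt(4889) ≈ 69.921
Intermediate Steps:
u = 2468 (u = 1385 + 1083 = 2468)
sqrt(2421 + u) = sqrt(2421 + 2468) = sqrt(4889)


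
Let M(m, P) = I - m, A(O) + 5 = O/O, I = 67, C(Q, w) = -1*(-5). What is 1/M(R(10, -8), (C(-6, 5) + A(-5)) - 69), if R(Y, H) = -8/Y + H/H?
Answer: 5/334 ≈ 0.014970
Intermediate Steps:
C(Q, w) = 5
A(O) = -4 (A(O) = -5 + O/O = -5 + 1 = -4)
R(Y, H) = 1 - 8/Y (R(Y, H) = -8/Y + 1 = 1 - 8/Y)
M(m, P) = 67 - m
1/M(R(10, -8), (C(-6, 5) + A(-5)) - 69) = 1/(67 - (-8 + 10)/10) = 1/(67 - 2/10) = 1/(67 - 1*⅕) = 1/(67 - ⅕) = 1/(334/5) = 5/334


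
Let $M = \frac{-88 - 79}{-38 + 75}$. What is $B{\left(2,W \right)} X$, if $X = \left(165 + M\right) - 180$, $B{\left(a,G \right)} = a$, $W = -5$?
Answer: $- \frac{1444}{37} \approx -39.027$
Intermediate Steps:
$M = - \frac{167}{37} \approx -4.5135$
$X = - \frac{722}{37}$ ($X = \left(165 - \frac{167}{37}\right) - 180 = \frac{5938}{37} - 180 = - \frac{722}{37} \approx -19.514$)
$B{\left(2,W \right)} X = 2 \left(- \frac{722}{37}\right) = - \frac{1444}{37}$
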